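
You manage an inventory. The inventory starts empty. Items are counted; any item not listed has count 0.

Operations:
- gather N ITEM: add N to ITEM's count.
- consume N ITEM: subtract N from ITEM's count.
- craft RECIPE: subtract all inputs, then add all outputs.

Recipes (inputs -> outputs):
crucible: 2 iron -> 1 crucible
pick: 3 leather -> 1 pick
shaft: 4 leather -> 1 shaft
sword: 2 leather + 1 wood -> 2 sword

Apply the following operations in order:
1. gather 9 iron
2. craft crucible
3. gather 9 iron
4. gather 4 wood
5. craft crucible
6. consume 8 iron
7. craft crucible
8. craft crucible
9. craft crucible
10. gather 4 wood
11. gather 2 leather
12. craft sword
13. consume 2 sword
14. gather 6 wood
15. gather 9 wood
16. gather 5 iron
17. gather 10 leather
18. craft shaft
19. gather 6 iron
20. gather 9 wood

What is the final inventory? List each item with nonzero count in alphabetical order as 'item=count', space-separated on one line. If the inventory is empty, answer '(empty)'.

After 1 (gather 9 iron): iron=9
After 2 (craft crucible): crucible=1 iron=7
After 3 (gather 9 iron): crucible=1 iron=16
After 4 (gather 4 wood): crucible=1 iron=16 wood=4
After 5 (craft crucible): crucible=2 iron=14 wood=4
After 6 (consume 8 iron): crucible=2 iron=6 wood=4
After 7 (craft crucible): crucible=3 iron=4 wood=4
After 8 (craft crucible): crucible=4 iron=2 wood=4
After 9 (craft crucible): crucible=5 wood=4
After 10 (gather 4 wood): crucible=5 wood=8
After 11 (gather 2 leather): crucible=5 leather=2 wood=8
After 12 (craft sword): crucible=5 sword=2 wood=7
After 13 (consume 2 sword): crucible=5 wood=7
After 14 (gather 6 wood): crucible=5 wood=13
After 15 (gather 9 wood): crucible=5 wood=22
After 16 (gather 5 iron): crucible=5 iron=5 wood=22
After 17 (gather 10 leather): crucible=5 iron=5 leather=10 wood=22
After 18 (craft shaft): crucible=5 iron=5 leather=6 shaft=1 wood=22
After 19 (gather 6 iron): crucible=5 iron=11 leather=6 shaft=1 wood=22
After 20 (gather 9 wood): crucible=5 iron=11 leather=6 shaft=1 wood=31

Answer: crucible=5 iron=11 leather=6 shaft=1 wood=31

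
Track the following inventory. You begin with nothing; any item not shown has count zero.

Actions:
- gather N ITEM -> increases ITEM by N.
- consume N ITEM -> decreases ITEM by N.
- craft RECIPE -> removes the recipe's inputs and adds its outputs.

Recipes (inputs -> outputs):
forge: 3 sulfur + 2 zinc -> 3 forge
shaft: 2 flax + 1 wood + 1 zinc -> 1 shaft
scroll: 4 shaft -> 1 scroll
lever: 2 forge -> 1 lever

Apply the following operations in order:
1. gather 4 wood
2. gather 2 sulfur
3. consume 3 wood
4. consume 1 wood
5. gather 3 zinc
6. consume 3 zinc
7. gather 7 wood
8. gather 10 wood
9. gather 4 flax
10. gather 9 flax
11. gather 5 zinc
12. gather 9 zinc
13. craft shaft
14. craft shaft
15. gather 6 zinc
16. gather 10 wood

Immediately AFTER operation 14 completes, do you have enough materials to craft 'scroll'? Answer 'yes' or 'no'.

Answer: no

Derivation:
After 1 (gather 4 wood): wood=4
After 2 (gather 2 sulfur): sulfur=2 wood=4
After 3 (consume 3 wood): sulfur=2 wood=1
After 4 (consume 1 wood): sulfur=2
After 5 (gather 3 zinc): sulfur=2 zinc=3
After 6 (consume 3 zinc): sulfur=2
After 7 (gather 7 wood): sulfur=2 wood=7
After 8 (gather 10 wood): sulfur=2 wood=17
After 9 (gather 4 flax): flax=4 sulfur=2 wood=17
After 10 (gather 9 flax): flax=13 sulfur=2 wood=17
After 11 (gather 5 zinc): flax=13 sulfur=2 wood=17 zinc=5
After 12 (gather 9 zinc): flax=13 sulfur=2 wood=17 zinc=14
After 13 (craft shaft): flax=11 shaft=1 sulfur=2 wood=16 zinc=13
After 14 (craft shaft): flax=9 shaft=2 sulfur=2 wood=15 zinc=12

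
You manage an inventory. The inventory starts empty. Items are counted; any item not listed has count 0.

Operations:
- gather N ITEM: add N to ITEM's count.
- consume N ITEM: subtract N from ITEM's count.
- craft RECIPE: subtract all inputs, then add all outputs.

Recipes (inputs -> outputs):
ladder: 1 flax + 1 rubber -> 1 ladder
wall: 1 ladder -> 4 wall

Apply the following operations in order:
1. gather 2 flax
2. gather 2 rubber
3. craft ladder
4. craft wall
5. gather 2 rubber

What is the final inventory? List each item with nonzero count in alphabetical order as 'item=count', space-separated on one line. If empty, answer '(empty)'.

Answer: flax=1 rubber=3 wall=4

Derivation:
After 1 (gather 2 flax): flax=2
After 2 (gather 2 rubber): flax=2 rubber=2
After 3 (craft ladder): flax=1 ladder=1 rubber=1
After 4 (craft wall): flax=1 rubber=1 wall=4
After 5 (gather 2 rubber): flax=1 rubber=3 wall=4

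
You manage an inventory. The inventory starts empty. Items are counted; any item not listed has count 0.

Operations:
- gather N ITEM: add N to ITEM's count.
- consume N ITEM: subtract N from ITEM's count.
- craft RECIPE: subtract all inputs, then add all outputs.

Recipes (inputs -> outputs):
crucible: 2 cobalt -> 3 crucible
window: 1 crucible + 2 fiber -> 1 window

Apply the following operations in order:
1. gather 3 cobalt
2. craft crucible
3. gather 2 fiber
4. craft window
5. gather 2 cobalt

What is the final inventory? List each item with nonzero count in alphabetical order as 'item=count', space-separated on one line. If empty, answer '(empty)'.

After 1 (gather 3 cobalt): cobalt=3
After 2 (craft crucible): cobalt=1 crucible=3
After 3 (gather 2 fiber): cobalt=1 crucible=3 fiber=2
After 4 (craft window): cobalt=1 crucible=2 window=1
After 5 (gather 2 cobalt): cobalt=3 crucible=2 window=1

Answer: cobalt=3 crucible=2 window=1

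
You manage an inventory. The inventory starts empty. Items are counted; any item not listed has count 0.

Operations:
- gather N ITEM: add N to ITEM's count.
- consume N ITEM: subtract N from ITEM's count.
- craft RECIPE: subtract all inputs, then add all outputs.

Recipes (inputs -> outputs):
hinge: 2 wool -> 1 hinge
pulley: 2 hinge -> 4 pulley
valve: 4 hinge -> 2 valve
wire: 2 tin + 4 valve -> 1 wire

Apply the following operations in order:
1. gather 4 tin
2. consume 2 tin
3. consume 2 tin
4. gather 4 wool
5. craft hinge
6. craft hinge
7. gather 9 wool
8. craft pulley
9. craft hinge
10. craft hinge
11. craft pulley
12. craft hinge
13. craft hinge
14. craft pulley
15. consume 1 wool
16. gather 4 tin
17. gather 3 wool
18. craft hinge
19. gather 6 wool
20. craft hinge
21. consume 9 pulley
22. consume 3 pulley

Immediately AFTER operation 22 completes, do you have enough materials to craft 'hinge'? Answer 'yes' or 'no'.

Answer: yes

Derivation:
After 1 (gather 4 tin): tin=4
After 2 (consume 2 tin): tin=2
After 3 (consume 2 tin): (empty)
After 4 (gather 4 wool): wool=4
After 5 (craft hinge): hinge=1 wool=2
After 6 (craft hinge): hinge=2
After 7 (gather 9 wool): hinge=2 wool=9
After 8 (craft pulley): pulley=4 wool=9
After 9 (craft hinge): hinge=1 pulley=4 wool=7
After 10 (craft hinge): hinge=2 pulley=4 wool=5
After 11 (craft pulley): pulley=8 wool=5
After 12 (craft hinge): hinge=1 pulley=8 wool=3
After 13 (craft hinge): hinge=2 pulley=8 wool=1
After 14 (craft pulley): pulley=12 wool=1
After 15 (consume 1 wool): pulley=12
After 16 (gather 4 tin): pulley=12 tin=4
After 17 (gather 3 wool): pulley=12 tin=4 wool=3
After 18 (craft hinge): hinge=1 pulley=12 tin=4 wool=1
After 19 (gather 6 wool): hinge=1 pulley=12 tin=4 wool=7
After 20 (craft hinge): hinge=2 pulley=12 tin=4 wool=5
After 21 (consume 9 pulley): hinge=2 pulley=3 tin=4 wool=5
After 22 (consume 3 pulley): hinge=2 tin=4 wool=5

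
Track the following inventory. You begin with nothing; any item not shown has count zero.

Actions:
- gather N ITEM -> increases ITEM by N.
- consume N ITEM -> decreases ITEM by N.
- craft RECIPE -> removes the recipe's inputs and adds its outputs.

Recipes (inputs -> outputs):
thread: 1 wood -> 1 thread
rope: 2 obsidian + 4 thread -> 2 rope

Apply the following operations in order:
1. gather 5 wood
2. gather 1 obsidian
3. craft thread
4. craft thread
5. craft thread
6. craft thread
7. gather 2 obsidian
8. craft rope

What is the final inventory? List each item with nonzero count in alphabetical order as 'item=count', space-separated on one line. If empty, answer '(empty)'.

After 1 (gather 5 wood): wood=5
After 2 (gather 1 obsidian): obsidian=1 wood=5
After 3 (craft thread): obsidian=1 thread=1 wood=4
After 4 (craft thread): obsidian=1 thread=2 wood=3
After 5 (craft thread): obsidian=1 thread=3 wood=2
After 6 (craft thread): obsidian=1 thread=4 wood=1
After 7 (gather 2 obsidian): obsidian=3 thread=4 wood=1
After 8 (craft rope): obsidian=1 rope=2 wood=1

Answer: obsidian=1 rope=2 wood=1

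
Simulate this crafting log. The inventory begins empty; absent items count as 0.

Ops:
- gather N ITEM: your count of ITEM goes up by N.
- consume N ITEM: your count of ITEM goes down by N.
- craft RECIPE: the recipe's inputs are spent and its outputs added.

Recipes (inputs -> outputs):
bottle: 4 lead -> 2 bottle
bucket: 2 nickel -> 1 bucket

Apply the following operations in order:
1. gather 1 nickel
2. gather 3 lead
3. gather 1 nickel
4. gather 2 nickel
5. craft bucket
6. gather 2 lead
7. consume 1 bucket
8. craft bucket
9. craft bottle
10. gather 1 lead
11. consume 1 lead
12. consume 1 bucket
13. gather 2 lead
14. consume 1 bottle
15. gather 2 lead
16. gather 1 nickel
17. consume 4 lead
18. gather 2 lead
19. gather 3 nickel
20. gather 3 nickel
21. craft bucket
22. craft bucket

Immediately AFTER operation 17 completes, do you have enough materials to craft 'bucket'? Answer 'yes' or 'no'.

Answer: no

Derivation:
After 1 (gather 1 nickel): nickel=1
After 2 (gather 3 lead): lead=3 nickel=1
After 3 (gather 1 nickel): lead=3 nickel=2
After 4 (gather 2 nickel): lead=3 nickel=4
After 5 (craft bucket): bucket=1 lead=3 nickel=2
After 6 (gather 2 lead): bucket=1 lead=5 nickel=2
After 7 (consume 1 bucket): lead=5 nickel=2
After 8 (craft bucket): bucket=1 lead=5
After 9 (craft bottle): bottle=2 bucket=1 lead=1
After 10 (gather 1 lead): bottle=2 bucket=1 lead=2
After 11 (consume 1 lead): bottle=2 bucket=1 lead=1
After 12 (consume 1 bucket): bottle=2 lead=1
After 13 (gather 2 lead): bottle=2 lead=3
After 14 (consume 1 bottle): bottle=1 lead=3
After 15 (gather 2 lead): bottle=1 lead=5
After 16 (gather 1 nickel): bottle=1 lead=5 nickel=1
After 17 (consume 4 lead): bottle=1 lead=1 nickel=1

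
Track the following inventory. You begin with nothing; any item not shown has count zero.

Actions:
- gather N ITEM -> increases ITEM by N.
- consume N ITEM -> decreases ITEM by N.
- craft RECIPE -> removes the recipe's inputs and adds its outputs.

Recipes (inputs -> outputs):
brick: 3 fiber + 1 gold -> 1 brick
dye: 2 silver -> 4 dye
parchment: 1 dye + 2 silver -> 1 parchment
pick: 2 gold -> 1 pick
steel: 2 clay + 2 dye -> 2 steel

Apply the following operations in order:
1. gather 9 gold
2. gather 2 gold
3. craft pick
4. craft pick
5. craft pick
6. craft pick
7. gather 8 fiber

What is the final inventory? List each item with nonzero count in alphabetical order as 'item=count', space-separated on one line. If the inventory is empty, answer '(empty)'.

Answer: fiber=8 gold=3 pick=4

Derivation:
After 1 (gather 9 gold): gold=9
After 2 (gather 2 gold): gold=11
After 3 (craft pick): gold=9 pick=1
After 4 (craft pick): gold=7 pick=2
After 5 (craft pick): gold=5 pick=3
After 6 (craft pick): gold=3 pick=4
After 7 (gather 8 fiber): fiber=8 gold=3 pick=4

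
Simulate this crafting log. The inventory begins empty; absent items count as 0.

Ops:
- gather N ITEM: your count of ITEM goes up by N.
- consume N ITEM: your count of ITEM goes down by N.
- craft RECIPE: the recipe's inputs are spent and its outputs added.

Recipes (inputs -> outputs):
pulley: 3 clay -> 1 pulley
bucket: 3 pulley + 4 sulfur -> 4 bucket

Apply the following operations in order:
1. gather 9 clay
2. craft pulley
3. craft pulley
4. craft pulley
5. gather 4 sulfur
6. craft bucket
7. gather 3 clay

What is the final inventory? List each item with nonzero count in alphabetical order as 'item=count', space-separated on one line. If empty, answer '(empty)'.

After 1 (gather 9 clay): clay=9
After 2 (craft pulley): clay=6 pulley=1
After 3 (craft pulley): clay=3 pulley=2
After 4 (craft pulley): pulley=3
After 5 (gather 4 sulfur): pulley=3 sulfur=4
After 6 (craft bucket): bucket=4
After 7 (gather 3 clay): bucket=4 clay=3

Answer: bucket=4 clay=3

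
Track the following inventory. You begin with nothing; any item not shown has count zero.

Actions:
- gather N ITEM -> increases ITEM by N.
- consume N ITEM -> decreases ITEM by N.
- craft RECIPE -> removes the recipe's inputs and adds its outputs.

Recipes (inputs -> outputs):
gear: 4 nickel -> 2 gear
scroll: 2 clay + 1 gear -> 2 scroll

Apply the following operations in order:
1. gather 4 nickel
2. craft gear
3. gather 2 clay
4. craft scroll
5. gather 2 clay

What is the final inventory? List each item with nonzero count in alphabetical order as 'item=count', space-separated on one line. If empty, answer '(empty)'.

After 1 (gather 4 nickel): nickel=4
After 2 (craft gear): gear=2
After 3 (gather 2 clay): clay=2 gear=2
After 4 (craft scroll): gear=1 scroll=2
After 5 (gather 2 clay): clay=2 gear=1 scroll=2

Answer: clay=2 gear=1 scroll=2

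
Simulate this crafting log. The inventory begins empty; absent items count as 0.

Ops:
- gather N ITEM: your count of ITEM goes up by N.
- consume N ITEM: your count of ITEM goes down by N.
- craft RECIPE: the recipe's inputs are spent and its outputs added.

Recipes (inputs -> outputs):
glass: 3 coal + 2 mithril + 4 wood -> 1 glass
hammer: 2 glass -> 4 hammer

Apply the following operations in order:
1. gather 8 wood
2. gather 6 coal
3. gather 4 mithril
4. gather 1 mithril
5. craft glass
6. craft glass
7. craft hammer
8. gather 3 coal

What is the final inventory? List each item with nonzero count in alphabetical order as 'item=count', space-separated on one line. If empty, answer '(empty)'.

Answer: coal=3 hammer=4 mithril=1

Derivation:
After 1 (gather 8 wood): wood=8
After 2 (gather 6 coal): coal=6 wood=8
After 3 (gather 4 mithril): coal=6 mithril=4 wood=8
After 4 (gather 1 mithril): coal=6 mithril=5 wood=8
After 5 (craft glass): coal=3 glass=1 mithril=3 wood=4
After 6 (craft glass): glass=2 mithril=1
After 7 (craft hammer): hammer=4 mithril=1
After 8 (gather 3 coal): coal=3 hammer=4 mithril=1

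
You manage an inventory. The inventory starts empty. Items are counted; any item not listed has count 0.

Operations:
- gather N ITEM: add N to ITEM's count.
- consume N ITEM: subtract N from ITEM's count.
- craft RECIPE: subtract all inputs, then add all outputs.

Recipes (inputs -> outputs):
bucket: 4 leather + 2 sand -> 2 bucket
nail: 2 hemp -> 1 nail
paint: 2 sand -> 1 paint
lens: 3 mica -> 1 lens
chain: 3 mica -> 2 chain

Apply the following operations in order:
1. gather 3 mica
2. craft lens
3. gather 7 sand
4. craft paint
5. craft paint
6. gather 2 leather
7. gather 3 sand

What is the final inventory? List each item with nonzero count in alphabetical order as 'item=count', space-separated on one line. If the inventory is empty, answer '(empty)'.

After 1 (gather 3 mica): mica=3
After 2 (craft lens): lens=1
After 3 (gather 7 sand): lens=1 sand=7
After 4 (craft paint): lens=1 paint=1 sand=5
After 5 (craft paint): lens=1 paint=2 sand=3
After 6 (gather 2 leather): leather=2 lens=1 paint=2 sand=3
After 7 (gather 3 sand): leather=2 lens=1 paint=2 sand=6

Answer: leather=2 lens=1 paint=2 sand=6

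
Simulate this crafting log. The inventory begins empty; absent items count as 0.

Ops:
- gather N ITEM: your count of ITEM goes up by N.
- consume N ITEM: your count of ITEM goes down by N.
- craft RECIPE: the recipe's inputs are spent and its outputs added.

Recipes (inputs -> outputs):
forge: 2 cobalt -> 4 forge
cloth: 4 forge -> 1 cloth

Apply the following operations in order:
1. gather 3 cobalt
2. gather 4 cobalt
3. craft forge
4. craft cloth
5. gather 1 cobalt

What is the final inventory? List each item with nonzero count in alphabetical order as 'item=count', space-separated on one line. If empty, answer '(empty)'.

Answer: cloth=1 cobalt=6

Derivation:
After 1 (gather 3 cobalt): cobalt=3
After 2 (gather 4 cobalt): cobalt=7
After 3 (craft forge): cobalt=5 forge=4
After 4 (craft cloth): cloth=1 cobalt=5
After 5 (gather 1 cobalt): cloth=1 cobalt=6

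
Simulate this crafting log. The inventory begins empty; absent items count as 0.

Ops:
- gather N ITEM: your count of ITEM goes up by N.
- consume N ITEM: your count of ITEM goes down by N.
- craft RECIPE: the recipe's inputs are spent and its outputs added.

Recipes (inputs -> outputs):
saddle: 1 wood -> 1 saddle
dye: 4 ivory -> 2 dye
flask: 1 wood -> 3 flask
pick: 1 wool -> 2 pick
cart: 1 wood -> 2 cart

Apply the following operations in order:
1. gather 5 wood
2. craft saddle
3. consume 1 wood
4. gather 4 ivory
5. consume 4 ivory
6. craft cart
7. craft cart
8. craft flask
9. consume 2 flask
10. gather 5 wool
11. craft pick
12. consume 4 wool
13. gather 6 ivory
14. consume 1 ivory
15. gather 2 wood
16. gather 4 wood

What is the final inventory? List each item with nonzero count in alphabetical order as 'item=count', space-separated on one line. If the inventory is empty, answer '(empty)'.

After 1 (gather 5 wood): wood=5
After 2 (craft saddle): saddle=1 wood=4
After 3 (consume 1 wood): saddle=1 wood=3
After 4 (gather 4 ivory): ivory=4 saddle=1 wood=3
After 5 (consume 4 ivory): saddle=1 wood=3
After 6 (craft cart): cart=2 saddle=1 wood=2
After 7 (craft cart): cart=4 saddle=1 wood=1
After 8 (craft flask): cart=4 flask=3 saddle=1
After 9 (consume 2 flask): cart=4 flask=1 saddle=1
After 10 (gather 5 wool): cart=4 flask=1 saddle=1 wool=5
After 11 (craft pick): cart=4 flask=1 pick=2 saddle=1 wool=4
After 12 (consume 4 wool): cart=4 flask=1 pick=2 saddle=1
After 13 (gather 6 ivory): cart=4 flask=1 ivory=6 pick=2 saddle=1
After 14 (consume 1 ivory): cart=4 flask=1 ivory=5 pick=2 saddle=1
After 15 (gather 2 wood): cart=4 flask=1 ivory=5 pick=2 saddle=1 wood=2
After 16 (gather 4 wood): cart=4 flask=1 ivory=5 pick=2 saddle=1 wood=6

Answer: cart=4 flask=1 ivory=5 pick=2 saddle=1 wood=6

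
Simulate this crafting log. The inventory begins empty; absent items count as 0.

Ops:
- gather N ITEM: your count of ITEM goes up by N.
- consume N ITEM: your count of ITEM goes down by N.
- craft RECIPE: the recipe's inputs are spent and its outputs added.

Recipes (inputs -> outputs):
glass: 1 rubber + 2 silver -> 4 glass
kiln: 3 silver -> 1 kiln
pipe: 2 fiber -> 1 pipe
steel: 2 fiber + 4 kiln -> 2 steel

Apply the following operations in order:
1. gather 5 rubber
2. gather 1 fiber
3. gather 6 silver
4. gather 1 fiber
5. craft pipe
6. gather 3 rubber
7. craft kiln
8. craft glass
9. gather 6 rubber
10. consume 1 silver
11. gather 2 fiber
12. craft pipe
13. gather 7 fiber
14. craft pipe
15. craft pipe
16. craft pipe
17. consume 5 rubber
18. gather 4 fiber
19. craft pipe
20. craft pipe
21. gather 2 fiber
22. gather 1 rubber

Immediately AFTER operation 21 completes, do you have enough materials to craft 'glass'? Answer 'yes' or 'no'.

After 1 (gather 5 rubber): rubber=5
After 2 (gather 1 fiber): fiber=1 rubber=5
After 3 (gather 6 silver): fiber=1 rubber=5 silver=6
After 4 (gather 1 fiber): fiber=2 rubber=5 silver=6
After 5 (craft pipe): pipe=1 rubber=5 silver=6
After 6 (gather 3 rubber): pipe=1 rubber=8 silver=6
After 7 (craft kiln): kiln=1 pipe=1 rubber=8 silver=3
After 8 (craft glass): glass=4 kiln=1 pipe=1 rubber=7 silver=1
After 9 (gather 6 rubber): glass=4 kiln=1 pipe=1 rubber=13 silver=1
After 10 (consume 1 silver): glass=4 kiln=1 pipe=1 rubber=13
After 11 (gather 2 fiber): fiber=2 glass=4 kiln=1 pipe=1 rubber=13
After 12 (craft pipe): glass=4 kiln=1 pipe=2 rubber=13
After 13 (gather 7 fiber): fiber=7 glass=4 kiln=1 pipe=2 rubber=13
After 14 (craft pipe): fiber=5 glass=4 kiln=1 pipe=3 rubber=13
After 15 (craft pipe): fiber=3 glass=4 kiln=1 pipe=4 rubber=13
After 16 (craft pipe): fiber=1 glass=4 kiln=1 pipe=5 rubber=13
After 17 (consume 5 rubber): fiber=1 glass=4 kiln=1 pipe=5 rubber=8
After 18 (gather 4 fiber): fiber=5 glass=4 kiln=1 pipe=5 rubber=8
After 19 (craft pipe): fiber=3 glass=4 kiln=1 pipe=6 rubber=8
After 20 (craft pipe): fiber=1 glass=4 kiln=1 pipe=7 rubber=8
After 21 (gather 2 fiber): fiber=3 glass=4 kiln=1 pipe=7 rubber=8

Answer: no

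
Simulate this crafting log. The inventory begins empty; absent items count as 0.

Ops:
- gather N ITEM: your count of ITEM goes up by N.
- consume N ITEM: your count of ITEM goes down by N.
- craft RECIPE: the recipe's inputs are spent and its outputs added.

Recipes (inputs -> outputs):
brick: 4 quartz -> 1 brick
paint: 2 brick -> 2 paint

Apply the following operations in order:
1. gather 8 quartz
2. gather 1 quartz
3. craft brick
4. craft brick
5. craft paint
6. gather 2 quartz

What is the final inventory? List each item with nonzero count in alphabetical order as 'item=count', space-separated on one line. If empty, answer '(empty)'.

After 1 (gather 8 quartz): quartz=8
After 2 (gather 1 quartz): quartz=9
After 3 (craft brick): brick=1 quartz=5
After 4 (craft brick): brick=2 quartz=1
After 5 (craft paint): paint=2 quartz=1
After 6 (gather 2 quartz): paint=2 quartz=3

Answer: paint=2 quartz=3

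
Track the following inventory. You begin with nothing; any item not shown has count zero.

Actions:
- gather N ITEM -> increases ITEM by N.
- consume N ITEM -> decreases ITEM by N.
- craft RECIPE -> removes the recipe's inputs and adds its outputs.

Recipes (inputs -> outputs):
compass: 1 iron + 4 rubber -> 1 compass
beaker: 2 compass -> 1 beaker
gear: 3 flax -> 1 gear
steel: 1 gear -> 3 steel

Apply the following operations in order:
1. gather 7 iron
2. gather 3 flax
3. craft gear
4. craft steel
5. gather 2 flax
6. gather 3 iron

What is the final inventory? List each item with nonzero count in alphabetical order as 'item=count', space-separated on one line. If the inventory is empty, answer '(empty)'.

Answer: flax=2 iron=10 steel=3

Derivation:
After 1 (gather 7 iron): iron=7
After 2 (gather 3 flax): flax=3 iron=7
After 3 (craft gear): gear=1 iron=7
After 4 (craft steel): iron=7 steel=3
After 5 (gather 2 flax): flax=2 iron=7 steel=3
After 6 (gather 3 iron): flax=2 iron=10 steel=3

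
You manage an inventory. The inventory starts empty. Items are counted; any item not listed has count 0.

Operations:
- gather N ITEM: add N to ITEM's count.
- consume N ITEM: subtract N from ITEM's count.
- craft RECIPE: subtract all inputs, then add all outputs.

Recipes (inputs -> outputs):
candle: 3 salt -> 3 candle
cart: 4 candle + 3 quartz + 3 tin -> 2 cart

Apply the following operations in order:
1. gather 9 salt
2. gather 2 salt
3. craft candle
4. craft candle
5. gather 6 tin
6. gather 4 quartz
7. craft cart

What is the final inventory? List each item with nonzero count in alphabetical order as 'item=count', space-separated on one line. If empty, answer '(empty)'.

After 1 (gather 9 salt): salt=9
After 2 (gather 2 salt): salt=11
After 3 (craft candle): candle=3 salt=8
After 4 (craft candle): candle=6 salt=5
After 5 (gather 6 tin): candle=6 salt=5 tin=6
After 6 (gather 4 quartz): candle=6 quartz=4 salt=5 tin=6
After 7 (craft cart): candle=2 cart=2 quartz=1 salt=5 tin=3

Answer: candle=2 cart=2 quartz=1 salt=5 tin=3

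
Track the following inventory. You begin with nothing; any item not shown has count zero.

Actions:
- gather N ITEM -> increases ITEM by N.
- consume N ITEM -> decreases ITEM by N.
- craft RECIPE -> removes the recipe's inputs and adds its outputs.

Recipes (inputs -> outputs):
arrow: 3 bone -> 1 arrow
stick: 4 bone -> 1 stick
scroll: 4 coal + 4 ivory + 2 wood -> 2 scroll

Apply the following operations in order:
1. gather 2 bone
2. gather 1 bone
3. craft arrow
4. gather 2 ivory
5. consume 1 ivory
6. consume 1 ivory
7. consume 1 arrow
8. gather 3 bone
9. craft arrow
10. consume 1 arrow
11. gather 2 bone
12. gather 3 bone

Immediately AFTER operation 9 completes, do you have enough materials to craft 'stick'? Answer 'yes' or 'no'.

Answer: no

Derivation:
After 1 (gather 2 bone): bone=2
After 2 (gather 1 bone): bone=3
After 3 (craft arrow): arrow=1
After 4 (gather 2 ivory): arrow=1 ivory=2
After 5 (consume 1 ivory): arrow=1 ivory=1
After 6 (consume 1 ivory): arrow=1
After 7 (consume 1 arrow): (empty)
After 8 (gather 3 bone): bone=3
After 9 (craft arrow): arrow=1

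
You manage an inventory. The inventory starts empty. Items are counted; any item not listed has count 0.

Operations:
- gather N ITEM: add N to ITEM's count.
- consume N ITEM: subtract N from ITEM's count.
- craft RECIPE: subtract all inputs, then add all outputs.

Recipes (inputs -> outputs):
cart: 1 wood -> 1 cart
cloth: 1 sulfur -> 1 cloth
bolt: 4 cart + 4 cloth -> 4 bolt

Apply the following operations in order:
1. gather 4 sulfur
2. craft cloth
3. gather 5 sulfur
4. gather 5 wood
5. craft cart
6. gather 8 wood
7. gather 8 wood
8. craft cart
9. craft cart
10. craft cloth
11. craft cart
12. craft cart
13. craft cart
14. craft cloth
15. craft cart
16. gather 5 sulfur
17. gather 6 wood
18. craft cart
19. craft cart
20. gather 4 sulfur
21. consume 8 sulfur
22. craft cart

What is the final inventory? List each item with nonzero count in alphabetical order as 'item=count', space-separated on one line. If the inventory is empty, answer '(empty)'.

After 1 (gather 4 sulfur): sulfur=4
After 2 (craft cloth): cloth=1 sulfur=3
After 3 (gather 5 sulfur): cloth=1 sulfur=8
After 4 (gather 5 wood): cloth=1 sulfur=8 wood=5
After 5 (craft cart): cart=1 cloth=1 sulfur=8 wood=4
After 6 (gather 8 wood): cart=1 cloth=1 sulfur=8 wood=12
After 7 (gather 8 wood): cart=1 cloth=1 sulfur=8 wood=20
After 8 (craft cart): cart=2 cloth=1 sulfur=8 wood=19
After 9 (craft cart): cart=3 cloth=1 sulfur=8 wood=18
After 10 (craft cloth): cart=3 cloth=2 sulfur=7 wood=18
After 11 (craft cart): cart=4 cloth=2 sulfur=7 wood=17
After 12 (craft cart): cart=5 cloth=2 sulfur=7 wood=16
After 13 (craft cart): cart=6 cloth=2 sulfur=7 wood=15
After 14 (craft cloth): cart=6 cloth=3 sulfur=6 wood=15
After 15 (craft cart): cart=7 cloth=3 sulfur=6 wood=14
After 16 (gather 5 sulfur): cart=7 cloth=3 sulfur=11 wood=14
After 17 (gather 6 wood): cart=7 cloth=3 sulfur=11 wood=20
After 18 (craft cart): cart=8 cloth=3 sulfur=11 wood=19
After 19 (craft cart): cart=9 cloth=3 sulfur=11 wood=18
After 20 (gather 4 sulfur): cart=9 cloth=3 sulfur=15 wood=18
After 21 (consume 8 sulfur): cart=9 cloth=3 sulfur=7 wood=18
After 22 (craft cart): cart=10 cloth=3 sulfur=7 wood=17

Answer: cart=10 cloth=3 sulfur=7 wood=17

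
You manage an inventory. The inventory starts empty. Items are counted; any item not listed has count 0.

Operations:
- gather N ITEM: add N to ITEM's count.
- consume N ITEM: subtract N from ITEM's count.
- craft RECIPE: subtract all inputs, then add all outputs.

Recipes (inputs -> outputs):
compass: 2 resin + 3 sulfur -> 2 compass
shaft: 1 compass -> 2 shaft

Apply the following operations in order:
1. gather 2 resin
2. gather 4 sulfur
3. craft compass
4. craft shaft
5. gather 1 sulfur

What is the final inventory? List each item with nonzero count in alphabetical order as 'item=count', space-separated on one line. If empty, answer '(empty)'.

After 1 (gather 2 resin): resin=2
After 2 (gather 4 sulfur): resin=2 sulfur=4
After 3 (craft compass): compass=2 sulfur=1
After 4 (craft shaft): compass=1 shaft=2 sulfur=1
After 5 (gather 1 sulfur): compass=1 shaft=2 sulfur=2

Answer: compass=1 shaft=2 sulfur=2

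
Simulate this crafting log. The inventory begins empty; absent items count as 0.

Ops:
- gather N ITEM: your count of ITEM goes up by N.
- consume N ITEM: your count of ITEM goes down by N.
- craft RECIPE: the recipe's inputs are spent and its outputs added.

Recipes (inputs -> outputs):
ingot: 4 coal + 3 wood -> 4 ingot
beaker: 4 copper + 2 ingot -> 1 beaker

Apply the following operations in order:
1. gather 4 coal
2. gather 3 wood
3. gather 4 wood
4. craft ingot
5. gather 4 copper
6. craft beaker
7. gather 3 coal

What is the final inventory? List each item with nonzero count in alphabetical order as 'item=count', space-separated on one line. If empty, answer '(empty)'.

After 1 (gather 4 coal): coal=4
After 2 (gather 3 wood): coal=4 wood=3
After 3 (gather 4 wood): coal=4 wood=7
After 4 (craft ingot): ingot=4 wood=4
After 5 (gather 4 copper): copper=4 ingot=4 wood=4
After 6 (craft beaker): beaker=1 ingot=2 wood=4
After 7 (gather 3 coal): beaker=1 coal=3 ingot=2 wood=4

Answer: beaker=1 coal=3 ingot=2 wood=4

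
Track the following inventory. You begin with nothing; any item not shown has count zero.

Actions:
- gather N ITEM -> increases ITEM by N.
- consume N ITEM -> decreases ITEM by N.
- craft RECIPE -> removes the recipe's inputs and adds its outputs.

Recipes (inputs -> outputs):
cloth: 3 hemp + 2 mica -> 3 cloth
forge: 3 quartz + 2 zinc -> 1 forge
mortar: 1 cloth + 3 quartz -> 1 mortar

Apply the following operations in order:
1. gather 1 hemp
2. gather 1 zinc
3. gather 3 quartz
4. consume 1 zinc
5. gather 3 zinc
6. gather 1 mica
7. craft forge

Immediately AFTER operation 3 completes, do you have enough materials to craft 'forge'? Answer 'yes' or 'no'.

After 1 (gather 1 hemp): hemp=1
After 2 (gather 1 zinc): hemp=1 zinc=1
After 3 (gather 3 quartz): hemp=1 quartz=3 zinc=1

Answer: no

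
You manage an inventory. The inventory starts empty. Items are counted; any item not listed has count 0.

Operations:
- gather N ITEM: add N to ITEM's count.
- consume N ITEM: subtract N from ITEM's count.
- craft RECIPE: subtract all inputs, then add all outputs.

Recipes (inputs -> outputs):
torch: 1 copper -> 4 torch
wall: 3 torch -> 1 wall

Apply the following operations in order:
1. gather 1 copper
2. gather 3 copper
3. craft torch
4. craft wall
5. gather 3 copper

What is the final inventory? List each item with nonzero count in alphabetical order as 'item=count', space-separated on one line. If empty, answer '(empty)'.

Answer: copper=6 torch=1 wall=1

Derivation:
After 1 (gather 1 copper): copper=1
After 2 (gather 3 copper): copper=4
After 3 (craft torch): copper=3 torch=4
After 4 (craft wall): copper=3 torch=1 wall=1
After 5 (gather 3 copper): copper=6 torch=1 wall=1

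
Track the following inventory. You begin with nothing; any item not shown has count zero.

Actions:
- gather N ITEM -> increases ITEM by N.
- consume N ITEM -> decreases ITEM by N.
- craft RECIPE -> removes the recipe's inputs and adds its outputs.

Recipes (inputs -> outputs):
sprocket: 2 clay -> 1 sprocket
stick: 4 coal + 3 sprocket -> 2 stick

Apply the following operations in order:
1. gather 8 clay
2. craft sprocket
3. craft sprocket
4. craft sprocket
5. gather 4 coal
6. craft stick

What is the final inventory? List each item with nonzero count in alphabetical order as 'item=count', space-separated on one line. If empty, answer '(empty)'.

Answer: clay=2 stick=2

Derivation:
After 1 (gather 8 clay): clay=8
After 2 (craft sprocket): clay=6 sprocket=1
After 3 (craft sprocket): clay=4 sprocket=2
After 4 (craft sprocket): clay=2 sprocket=3
After 5 (gather 4 coal): clay=2 coal=4 sprocket=3
After 6 (craft stick): clay=2 stick=2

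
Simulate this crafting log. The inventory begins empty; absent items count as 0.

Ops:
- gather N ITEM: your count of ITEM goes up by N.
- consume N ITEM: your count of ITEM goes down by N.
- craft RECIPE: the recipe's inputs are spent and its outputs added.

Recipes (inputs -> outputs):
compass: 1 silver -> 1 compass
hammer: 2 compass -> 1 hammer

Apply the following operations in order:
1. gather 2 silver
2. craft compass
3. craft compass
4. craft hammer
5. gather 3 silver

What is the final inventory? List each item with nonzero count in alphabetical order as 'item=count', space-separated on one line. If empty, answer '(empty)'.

Answer: hammer=1 silver=3

Derivation:
After 1 (gather 2 silver): silver=2
After 2 (craft compass): compass=1 silver=1
After 3 (craft compass): compass=2
After 4 (craft hammer): hammer=1
After 5 (gather 3 silver): hammer=1 silver=3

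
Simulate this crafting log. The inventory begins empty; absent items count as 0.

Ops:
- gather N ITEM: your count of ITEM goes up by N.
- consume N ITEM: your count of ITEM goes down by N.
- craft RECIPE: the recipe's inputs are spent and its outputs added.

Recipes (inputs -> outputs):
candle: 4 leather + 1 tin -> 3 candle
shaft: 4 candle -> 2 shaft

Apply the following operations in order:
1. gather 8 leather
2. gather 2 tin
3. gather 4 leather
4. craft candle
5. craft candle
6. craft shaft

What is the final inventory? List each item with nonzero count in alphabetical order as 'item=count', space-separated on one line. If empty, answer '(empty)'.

After 1 (gather 8 leather): leather=8
After 2 (gather 2 tin): leather=8 tin=2
After 3 (gather 4 leather): leather=12 tin=2
After 4 (craft candle): candle=3 leather=8 tin=1
After 5 (craft candle): candle=6 leather=4
After 6 (craft shaft): candle=2 leather=4 shaft=2

Answer: candle=2 leather=4 shaft=2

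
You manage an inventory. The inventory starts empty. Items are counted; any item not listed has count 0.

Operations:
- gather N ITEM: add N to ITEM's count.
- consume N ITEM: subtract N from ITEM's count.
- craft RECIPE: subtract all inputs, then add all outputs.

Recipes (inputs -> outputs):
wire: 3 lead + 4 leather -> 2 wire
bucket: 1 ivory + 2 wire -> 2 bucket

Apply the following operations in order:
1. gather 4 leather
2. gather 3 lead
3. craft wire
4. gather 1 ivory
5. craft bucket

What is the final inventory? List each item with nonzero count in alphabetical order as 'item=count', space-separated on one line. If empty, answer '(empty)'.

Answer: bucket=2

Derivation:
After 1 (gather 4 leather): leather=4
After 2 (gather 3 lead): lead=3 leather=4
After 3 (craft wire): wire=2
After 4 (gather 1 ivory): ivory=1 wire=2
After 5 (craft bucket): bucket=2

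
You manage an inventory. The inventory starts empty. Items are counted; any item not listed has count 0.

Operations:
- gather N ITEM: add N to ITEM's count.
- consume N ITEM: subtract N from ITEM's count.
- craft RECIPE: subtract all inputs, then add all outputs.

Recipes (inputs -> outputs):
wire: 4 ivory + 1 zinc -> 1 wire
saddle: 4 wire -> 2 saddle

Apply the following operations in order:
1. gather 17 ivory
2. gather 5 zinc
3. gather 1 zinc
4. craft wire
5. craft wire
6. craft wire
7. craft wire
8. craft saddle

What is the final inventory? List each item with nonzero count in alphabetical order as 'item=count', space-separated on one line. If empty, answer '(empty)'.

Answer: ivory=1 saddle=2 zinc=2

Derivation:
After 1 (gather 17 ivory): ivory=17
After 2 (gather 5 zinc): ivory=17 zinc=5
After 3 (gather 1 zinc): ivory=17 zinc=6
After 4 (craft wire): ivory=13 wire=1 zinc=5
After 5 (craft wire): ivory=9 wire=2 zinc=4
After 6 (craft wire): ivory=5 wire=3 zinc=3
After 7 (craft wire): ivory=1 wire=4 zinc=2
After 8 (craft saddle): ivory=1 saddle=2 zinc=2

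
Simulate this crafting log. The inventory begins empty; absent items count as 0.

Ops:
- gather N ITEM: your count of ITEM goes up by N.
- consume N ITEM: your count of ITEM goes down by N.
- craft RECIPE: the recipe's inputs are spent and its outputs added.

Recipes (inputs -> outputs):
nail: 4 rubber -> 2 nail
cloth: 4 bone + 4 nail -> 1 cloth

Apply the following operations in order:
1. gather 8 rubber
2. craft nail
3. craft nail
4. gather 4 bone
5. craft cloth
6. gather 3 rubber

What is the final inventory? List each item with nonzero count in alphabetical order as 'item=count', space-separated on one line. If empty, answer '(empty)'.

After 1 (gather 8 rubber): rubber=8
After 2 (craft nail): nail=2 rubber=4
After 3 (craft nail): nail=4
After 4 (gather 4 bone): bone=4 nail=4
After 5 (craft cloth): cloth=1
After 6 (gather 3 rubber): cloth=1 rubber=3

Answer: cloth=1 rubber=3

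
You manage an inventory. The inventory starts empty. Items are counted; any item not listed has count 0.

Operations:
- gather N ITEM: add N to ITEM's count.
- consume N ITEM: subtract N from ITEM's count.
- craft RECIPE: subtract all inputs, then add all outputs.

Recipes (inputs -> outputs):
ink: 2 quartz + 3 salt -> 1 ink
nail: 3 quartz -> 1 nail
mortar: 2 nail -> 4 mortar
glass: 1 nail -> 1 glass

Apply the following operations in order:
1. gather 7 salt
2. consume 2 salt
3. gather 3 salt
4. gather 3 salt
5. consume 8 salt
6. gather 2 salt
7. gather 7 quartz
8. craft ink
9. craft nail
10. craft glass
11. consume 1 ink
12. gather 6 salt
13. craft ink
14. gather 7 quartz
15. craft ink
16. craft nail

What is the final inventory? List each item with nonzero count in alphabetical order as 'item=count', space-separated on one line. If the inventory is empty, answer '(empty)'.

After 1 (gather 7 salt): salt=7
After 2 (consume 2 salt): salt=5
After 3 (gather 3 salt): salt=8
After 4 (gather 3 salt): salt=11
After 5 (consume 8 salt): salt=3
After 6 (gather 2 salt): salt=5
After 7 (gather 7 quartz): quartz=7 salt=5
After 8 (craft ink): ink=1 quartz=5 salt=2
After 9 (craft nail): ink=1 nail=1 quartz=2 salt=2
After 10 (craft glass): glass=1 ink=1 quartz=2 salt=2
After 11 (consume 1 ink): glass=1 quartz=2 salt=2
After 12 (gather 6 salt): glass=1 quartz=2 salt=8
After 13 (craft ink): glass=1 ink=1 salt=5
After 14 (gather 7 quartz): glass=1 ink=1 quartz=7 salt=5
After 15 (craft ink): glass=1 ink=2 quartz=5 salt=2
After 16 (craft nail): glass=1 ink=2 nail=1 quartz=2 salt=2

Answer: glass=1 ink=2 nail=1 quartz=2 salt=2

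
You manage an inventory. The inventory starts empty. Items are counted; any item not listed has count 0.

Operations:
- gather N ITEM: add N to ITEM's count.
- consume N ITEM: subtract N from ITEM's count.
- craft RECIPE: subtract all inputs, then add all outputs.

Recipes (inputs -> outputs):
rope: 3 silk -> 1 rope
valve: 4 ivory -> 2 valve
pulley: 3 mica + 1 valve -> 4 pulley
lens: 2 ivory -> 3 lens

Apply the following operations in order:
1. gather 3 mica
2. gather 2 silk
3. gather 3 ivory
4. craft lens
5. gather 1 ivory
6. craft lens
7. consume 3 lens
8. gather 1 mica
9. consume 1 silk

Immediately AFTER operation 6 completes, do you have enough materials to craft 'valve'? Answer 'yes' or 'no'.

After 1 (gather 3 mica): mica=3
After 2 (gather 2 silk): mica=3 silk=2
After 3 (gather 3 ivory): ivory=3 mica=3 silk=2
After 4 (craft lens): ivory=1 lens=3 mica=3 silk=2
After 5 (gather 1 ivory): ivory=2 lens=3 mica=3 silk=2
After 6 (craft lens): lens=6 mica=3 silk=2

Answer: no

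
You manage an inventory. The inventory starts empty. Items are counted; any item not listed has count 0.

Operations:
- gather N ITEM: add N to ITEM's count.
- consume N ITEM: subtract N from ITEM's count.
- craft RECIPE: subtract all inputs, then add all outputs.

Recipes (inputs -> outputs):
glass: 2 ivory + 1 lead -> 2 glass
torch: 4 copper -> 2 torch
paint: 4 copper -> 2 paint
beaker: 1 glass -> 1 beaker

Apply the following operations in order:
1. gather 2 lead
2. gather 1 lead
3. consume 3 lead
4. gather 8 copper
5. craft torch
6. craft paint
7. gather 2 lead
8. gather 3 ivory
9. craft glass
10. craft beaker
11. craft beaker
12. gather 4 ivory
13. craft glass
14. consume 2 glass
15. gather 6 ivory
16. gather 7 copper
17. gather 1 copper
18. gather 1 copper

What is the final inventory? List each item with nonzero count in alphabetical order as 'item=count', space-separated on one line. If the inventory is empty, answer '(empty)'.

Answer: beaker=2 copper=9 ivory=9 paint=2 torch=2

Derivation:
After 1 (gather 2 lead): lead=2
After 2 (gather 1 lead): lead=3
After 3 (consume 3 lead): (empty)
After 4 (gather 8 copper): copper=8
After 5 (craft torch): copper=4 torch=2
After 6 (craft paint): paint=2 torch=2
After 7 (gather 2 lead): lead=2 paint=2 torch=2
After 8 (gather 3 ivory): ivory=3 lead=2 paint=2 torch=2
After 9 (craft glass): glass=2 ivory=1 lead=1 paint=2 torch=2
After 10 (craft beaker): beaker=1 glass=1 ivory=1 lead=1 paint=2 torch=2
After 11 (craft beaker): beaker=2 ivory=1 lead=1 paint=2 torch=2
After 12 (gather 4 ivory): beaker=2 ivory=5 lead=1 paint=2 torch=2
After 13 (craft glass): beaker=2 glass=2 ivory=3 paint=2 torch=2
After 14 (consume 2 glass): beaker=2 ivory=3 paint=2 torch=2
After 15 (gather 6 ivory): beaker=2 ivory=9 paint=2 torch=2
After 16 (gather 7 copper): beaker=2 copper=7 ivory=9 paint=2 torch=2
After 17 (gather 1 copper): beaker=2 copper=8 ivory=9 paint=2 torch=2
After 18 (gather 1 copper): beaker=2 copper=9 ivory=9 paint=2 torch=2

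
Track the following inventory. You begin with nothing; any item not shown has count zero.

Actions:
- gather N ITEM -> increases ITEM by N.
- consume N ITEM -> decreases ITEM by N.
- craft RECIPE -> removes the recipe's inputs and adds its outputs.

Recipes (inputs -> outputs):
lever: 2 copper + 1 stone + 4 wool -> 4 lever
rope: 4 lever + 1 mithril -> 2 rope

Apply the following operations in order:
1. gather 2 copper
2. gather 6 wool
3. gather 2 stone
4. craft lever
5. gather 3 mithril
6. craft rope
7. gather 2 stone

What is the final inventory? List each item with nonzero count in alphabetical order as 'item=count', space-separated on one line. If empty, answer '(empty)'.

Answer: mithril=2 rope=2 stone=3 wool=2

Derivation:
After 1 (gather 2 copper): copper=2
After 2 (gather 6 wool): copper=2 wool=6
After 3 (gather 2 stone): copper=2 stone=2 wool=6
After 4 (craft lever): lever=4 stone=1 wool=2
After 5 (gather 3 mithril): lever=4 mithril=3 stone=1 wool=2
After 6 (craft rope): mithril=2 rope=2 stone=1 wool=2
After 7 (gather 2 stone): mithril=2 rope=2 stone=3 wool=2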